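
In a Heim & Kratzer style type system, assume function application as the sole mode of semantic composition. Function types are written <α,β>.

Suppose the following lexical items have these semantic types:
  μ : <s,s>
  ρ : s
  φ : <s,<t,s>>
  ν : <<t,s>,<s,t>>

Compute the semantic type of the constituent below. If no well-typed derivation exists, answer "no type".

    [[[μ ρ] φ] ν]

[μ ρ]: functor μ : <s,s>, argument ρ : s; result s.
[[μ ρ] φ]: functor φ : <s,<t,s>>, argument [μ ρ] : s; result <t,s>.
[[[μ ρ] φ] ν]: functor ν : <<t,s>,<s,t>>, argument [[μ ρ] φ] : <t,s>; result <s,t>.

<s,t>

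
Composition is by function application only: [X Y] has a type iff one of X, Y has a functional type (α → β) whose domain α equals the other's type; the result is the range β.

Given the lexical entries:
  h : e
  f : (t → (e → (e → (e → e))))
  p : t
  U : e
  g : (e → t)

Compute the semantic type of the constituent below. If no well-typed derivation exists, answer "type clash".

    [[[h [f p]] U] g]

[f p]: (t → (e → (e → (e → e)))) applied to t yields (e → (e → (e → e))).
[h [f p]]: (e → (e → (e → e))) applied to e yields (e → (e → e)).
[[h [f p]] U]: (e → (e → e)) applied to e yields (e → e).
[[[h [f p]] U] g]: (e → e) and (e → t) cannot combine by function application — type clash.

type clash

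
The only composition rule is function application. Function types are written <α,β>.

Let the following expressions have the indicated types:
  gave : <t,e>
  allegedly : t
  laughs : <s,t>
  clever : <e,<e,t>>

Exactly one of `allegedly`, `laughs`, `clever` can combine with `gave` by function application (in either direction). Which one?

allegedly

allegedly — combines: gave : <t,e> takes allegedly : t as argument, giving e.
laughs : <s,t> — does not combine with gave.
clever : <e,<e,t>> — does not combine with gave.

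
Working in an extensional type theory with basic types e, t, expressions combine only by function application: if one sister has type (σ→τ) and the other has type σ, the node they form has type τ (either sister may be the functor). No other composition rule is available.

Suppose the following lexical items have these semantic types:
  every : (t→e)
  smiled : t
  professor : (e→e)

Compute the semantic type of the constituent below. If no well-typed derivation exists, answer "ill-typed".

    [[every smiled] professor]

[every smiled]: every is (t→e), smiled is t; result e.
[[every smiled] professor]: professor is (e→e), [every smiled] is e; result e.

e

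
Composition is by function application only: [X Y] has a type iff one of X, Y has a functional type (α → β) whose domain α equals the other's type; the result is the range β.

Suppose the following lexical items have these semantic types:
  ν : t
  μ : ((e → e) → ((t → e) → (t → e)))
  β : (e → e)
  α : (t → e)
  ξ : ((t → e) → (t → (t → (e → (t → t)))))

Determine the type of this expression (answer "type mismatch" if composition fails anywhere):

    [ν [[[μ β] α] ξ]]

(t → (e → (t → t)))

[μ β]: μ is ((e → e) → ((t → e) → (t → e))), β is (e → e); result ((t → e) → (t → e)).
[[μ β] α]: [μ β] is ((t → e) → (t → e)), α is (t → e); result (t → e).
[[[μ β] α] ξ]: ξ is ((t → e) → (t → (t → (e → (t → t))))), [[μ β] α] is (t → e); result (t → (t → (e → (t → t)))).
[ν [[[μ β] α] ξ]]: [[[μ β] α] ξ] is (t → (t → (e → (t → t)))), ν is t; result (t → (e → (t → t))).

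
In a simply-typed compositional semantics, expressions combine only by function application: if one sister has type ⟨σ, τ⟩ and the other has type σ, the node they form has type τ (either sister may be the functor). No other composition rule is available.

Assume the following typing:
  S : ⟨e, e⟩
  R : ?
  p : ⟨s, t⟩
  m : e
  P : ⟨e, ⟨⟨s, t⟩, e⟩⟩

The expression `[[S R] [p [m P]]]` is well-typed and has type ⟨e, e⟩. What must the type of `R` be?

⟨⟨e, e⟩, ⟨e, ⟨e, e⟩⟩⟩

At [[S R] [p [m P]]] (required: ⟨e, e⟩): [p [m P]] is e, which is not a function with range ⟨e, e⟩; hence [S R] is the functor — type ⟨e, ⟨e, e⟩⟩.
At [S R] (required: ⟨e, ⟨e, e⟩⟩): S is ⟨e, e⟩, which is not a function with range ⟨e, ⟨e, e⟩⟩; hence R is the functor — type ⟨⟨e, e⟩, ⟨e, ⟨e, e⟩⟩⟩.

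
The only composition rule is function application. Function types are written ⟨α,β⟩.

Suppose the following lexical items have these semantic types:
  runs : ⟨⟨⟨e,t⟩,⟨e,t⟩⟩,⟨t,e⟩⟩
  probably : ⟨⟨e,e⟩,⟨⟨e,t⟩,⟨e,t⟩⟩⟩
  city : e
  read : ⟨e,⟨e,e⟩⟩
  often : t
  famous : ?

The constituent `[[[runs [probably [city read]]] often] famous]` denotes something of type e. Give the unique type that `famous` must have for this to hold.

⟨e,e⟩

[[[runs [probably [city read]]] often] famous] must have type e. The sister [[runs [probably [city read]]] often] has type e; that is not a function onto e, so famous must be the functor, of type ⟨e,e⟩.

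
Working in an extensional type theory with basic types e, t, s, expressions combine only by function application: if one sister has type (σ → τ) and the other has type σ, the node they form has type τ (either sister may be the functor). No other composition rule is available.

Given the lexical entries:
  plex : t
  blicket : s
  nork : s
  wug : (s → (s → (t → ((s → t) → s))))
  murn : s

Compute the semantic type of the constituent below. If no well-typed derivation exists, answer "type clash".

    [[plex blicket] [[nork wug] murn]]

type clash

At [plex blicket]: neither t nor s can take the other as argument; the node is ill-typed.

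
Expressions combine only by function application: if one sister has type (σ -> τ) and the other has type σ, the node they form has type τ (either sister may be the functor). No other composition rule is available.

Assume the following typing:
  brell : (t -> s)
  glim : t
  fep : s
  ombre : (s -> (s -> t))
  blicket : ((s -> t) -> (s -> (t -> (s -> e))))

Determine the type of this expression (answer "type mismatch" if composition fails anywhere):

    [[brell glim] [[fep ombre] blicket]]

[brell glim] — brell of type (t -> s) combines with glim of type t: type s.
[fep ombre] — ombre of type (s -> (s -> t)) combines with fep of type s: type (s -> t).
[[fep ombre] blicket] — blicket of type ((s -> t) -> (s -> (t -> (s -> e)))) combines with [fep ombre] of type (s -> t): type (s -> (t -> (s -> e))).
[[brell glim] [[fep ombre] blicket]] — [[fep ombre] blicket] of type (s -> (t -> (s -> e))) combines with [brell glim] of type s: type (t -> (s -> e)).

(t -> (s -> e))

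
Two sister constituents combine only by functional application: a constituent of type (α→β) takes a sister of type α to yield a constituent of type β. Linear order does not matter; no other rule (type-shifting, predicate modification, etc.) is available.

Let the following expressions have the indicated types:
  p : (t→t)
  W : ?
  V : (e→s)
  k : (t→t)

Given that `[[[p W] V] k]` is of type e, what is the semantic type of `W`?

((t→t)→((e→s)→((t→t)→e)))

At [[[p W] V] k] (required: e): k is (t→t), which is not a function with range e; hence [[p W] V] is the functor — type ((t→t)→e).
At [[p W] V] (required: ((t→t)→e)): V is (e→s), which is not a function with range ((t→t)→e); hence [p W] is the functor — type ((e→s)→((t→t)→e)).
At [p W] (required: ((e→s)→((t→t)→e))): p is (t→t), which is not a function with range ((e→s)→((t→t)→e)); hence W is the functor — type ((t→t)→((e→s)→((t→t)→e))).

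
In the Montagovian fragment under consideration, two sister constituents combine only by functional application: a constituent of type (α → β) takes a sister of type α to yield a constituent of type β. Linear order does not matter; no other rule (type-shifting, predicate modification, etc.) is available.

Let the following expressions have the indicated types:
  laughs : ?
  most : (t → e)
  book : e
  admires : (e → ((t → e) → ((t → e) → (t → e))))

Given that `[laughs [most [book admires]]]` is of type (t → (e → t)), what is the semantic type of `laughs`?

[laughs [most [book admires]]] must have type (t → (e → t)). The sister [most [book admires]] has type ((t → e) → (t → e)); that is not a function onto (t → (e → t)), so laughs must be the functor, of type (((t → e) → (t → e)) → (t → (e → t))).

(((t → e) → (t → e)) → (t → (e → t)))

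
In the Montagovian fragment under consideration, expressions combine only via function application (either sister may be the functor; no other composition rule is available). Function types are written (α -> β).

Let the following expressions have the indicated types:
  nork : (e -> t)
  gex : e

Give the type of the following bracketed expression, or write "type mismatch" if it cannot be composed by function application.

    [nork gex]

[nork gex]: (e -> t) applied to e yields t.

t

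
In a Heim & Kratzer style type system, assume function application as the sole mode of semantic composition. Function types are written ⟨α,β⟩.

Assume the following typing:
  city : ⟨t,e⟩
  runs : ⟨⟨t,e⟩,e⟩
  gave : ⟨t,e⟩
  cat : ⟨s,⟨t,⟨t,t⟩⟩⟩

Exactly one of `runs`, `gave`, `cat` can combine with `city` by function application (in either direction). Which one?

runs — combines: runs : ⟨⟨t,e⟩,e⟩ takes city : ⟨t,e⟩ as argument, giving e.
gave : ⟨t,e⟩ — neither side's domain matches the other.
cat : ⟨s,⟨t,⟨t,t⟩⟩⟩ — neither side's domain matches the other.

runs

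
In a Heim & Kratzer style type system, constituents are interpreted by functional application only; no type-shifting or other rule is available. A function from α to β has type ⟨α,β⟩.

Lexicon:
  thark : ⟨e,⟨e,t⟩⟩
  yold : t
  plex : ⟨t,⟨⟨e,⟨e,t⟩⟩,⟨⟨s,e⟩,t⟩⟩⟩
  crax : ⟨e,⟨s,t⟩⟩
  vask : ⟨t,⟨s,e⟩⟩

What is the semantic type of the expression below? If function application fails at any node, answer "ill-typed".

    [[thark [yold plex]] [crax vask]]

ill-typed

[yold plex] — plex of type ⟨t,⟨⟨e,⟨e,t⟩⟩,⟨⟨s,e⟩,t⟩⟩⟩ combines with yold of type t: type ⟨⟨e,⟨e,t⟩⟩,⟨⟨s,e⟩,t⟩⟩.
[thark [yold plex]] — [yold plex] of type ⟨⟨e,⟨e,t⟩⟩,⟨⟨s,e⟩,t⟩⟩ combines with thark of type ⟨e,⟨e,t⟩⟩: type ⟨⟨s,e⟩,t⟩.
[crax vask]: ⟨e,⟨s,t⟩⟩ with ⟨t,⟨s,e⟩⟩ — neither is a function whose domain matches the other; composition fails here.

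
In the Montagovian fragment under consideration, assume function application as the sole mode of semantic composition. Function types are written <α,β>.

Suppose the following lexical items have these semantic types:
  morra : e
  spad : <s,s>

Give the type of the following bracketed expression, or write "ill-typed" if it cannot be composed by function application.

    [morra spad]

ill-typed

At [morra spad]: neither e nor <s,s> can take the other as argument; the node is ill-typed.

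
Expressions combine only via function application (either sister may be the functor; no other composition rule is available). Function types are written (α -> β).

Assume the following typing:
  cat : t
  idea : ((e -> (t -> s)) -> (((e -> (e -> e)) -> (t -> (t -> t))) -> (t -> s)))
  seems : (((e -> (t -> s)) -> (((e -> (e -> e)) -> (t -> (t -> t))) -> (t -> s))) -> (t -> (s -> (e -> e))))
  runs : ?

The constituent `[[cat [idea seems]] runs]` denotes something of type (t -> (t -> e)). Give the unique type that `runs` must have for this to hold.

((s -> (e -> e)) -> (t -> (t -> e)))

[[cat [idea seems]] runs] must have type (t -> (t -> e)). The sister [cat [idea seems]] has type (s -> (e -> e)); that is not a function onto (t -> (t -> e)), so runs must be the functor, of type ((s -> (e -> e)) -> (t -> (t -> e))).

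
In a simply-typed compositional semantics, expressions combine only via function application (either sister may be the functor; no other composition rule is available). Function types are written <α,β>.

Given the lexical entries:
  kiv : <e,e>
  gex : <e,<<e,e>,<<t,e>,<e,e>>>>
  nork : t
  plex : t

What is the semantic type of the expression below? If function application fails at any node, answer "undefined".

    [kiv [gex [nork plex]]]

undefined

At [nork plex]: neither t nor t can take the other as argument; the node is ill-typed.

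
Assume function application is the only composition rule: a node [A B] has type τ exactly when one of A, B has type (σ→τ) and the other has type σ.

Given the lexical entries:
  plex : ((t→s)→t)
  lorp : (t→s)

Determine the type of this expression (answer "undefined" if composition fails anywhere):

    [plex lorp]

[plex lorp]: plex is ((t→s)→t), lorp is (t→s); result t.

t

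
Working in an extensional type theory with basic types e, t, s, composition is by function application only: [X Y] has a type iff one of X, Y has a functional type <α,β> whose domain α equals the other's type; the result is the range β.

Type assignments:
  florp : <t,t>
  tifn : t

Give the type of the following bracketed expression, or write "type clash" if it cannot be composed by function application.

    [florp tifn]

[florp tifn]: <t,t> applied to t yields t.

t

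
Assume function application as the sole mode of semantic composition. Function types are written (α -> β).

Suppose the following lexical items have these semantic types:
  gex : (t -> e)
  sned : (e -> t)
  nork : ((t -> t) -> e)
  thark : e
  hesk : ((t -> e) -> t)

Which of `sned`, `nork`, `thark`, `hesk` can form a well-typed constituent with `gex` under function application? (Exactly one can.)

sned : (e -> t) — no; gex wants t, and sned wants e.
nork : ((t -> t) -> e) — no; gex wants t, and nork wants (t -> t).
thark : e — no; gex wants t, and thark wants nothing (atomic).
hesk — combines: hesk : ((t -> e) -> t) takes gex : (t -> e) as argument, giving t.

hesk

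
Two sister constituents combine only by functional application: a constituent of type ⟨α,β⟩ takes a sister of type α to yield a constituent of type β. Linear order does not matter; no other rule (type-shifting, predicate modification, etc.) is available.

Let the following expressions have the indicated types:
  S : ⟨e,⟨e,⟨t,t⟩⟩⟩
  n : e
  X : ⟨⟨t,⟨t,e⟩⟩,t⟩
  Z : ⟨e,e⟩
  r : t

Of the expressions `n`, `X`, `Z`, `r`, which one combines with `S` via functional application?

n — combines: S : ⟨e,⟨e,⟨t,t⟩⟩⟩ takes n : e as argument, giving ⟨e,⟨t,t⟩⟩.
X : ⟨⟨t,⟨t,e⟩⟩,t⟩ — no; S wants e, and X wants ⟨t,⟨t,e⟩⟩.
Z : ⟨e,e⟩ — no; S wants e, and Z wants e.
r : t — no; S wants e, and r wants nothing (atomic).

n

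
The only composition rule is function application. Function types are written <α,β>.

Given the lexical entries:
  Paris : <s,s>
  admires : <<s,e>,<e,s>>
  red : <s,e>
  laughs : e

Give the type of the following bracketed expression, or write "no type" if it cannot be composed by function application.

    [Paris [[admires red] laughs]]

[admires red] — admires of type <<s,e>,<e,s>> combines with red of type <s,e>: type <e,s>.
[[admires red] laughs] — [admires red] of type <e,s> combines with laughs of type e: type s.
[Paris [[admires red] laughs]] — Paris of type <s,s> combines with [[admires red] laughs] of type s: type s.

s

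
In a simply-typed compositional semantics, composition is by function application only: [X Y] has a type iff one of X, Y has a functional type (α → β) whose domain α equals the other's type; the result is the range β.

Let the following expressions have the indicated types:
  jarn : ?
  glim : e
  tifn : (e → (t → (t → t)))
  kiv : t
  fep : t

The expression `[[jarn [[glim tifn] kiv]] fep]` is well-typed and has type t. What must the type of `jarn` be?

((t → t) → (t → t))

At [[jarn [[glim tifn] kiv]] fep] (required: t): fep is t, which is not a function with range t; hence [jarn [[glim tifn] kiv]] is the functor — type (t → t).
At [jarn [[glim tifn] kiv]] (required: (t → t)): [[glim tifn] kiv] is (t → t), which is not a function with range (t → t); hence jarn is the functor — type ((t → t) → (t → t)).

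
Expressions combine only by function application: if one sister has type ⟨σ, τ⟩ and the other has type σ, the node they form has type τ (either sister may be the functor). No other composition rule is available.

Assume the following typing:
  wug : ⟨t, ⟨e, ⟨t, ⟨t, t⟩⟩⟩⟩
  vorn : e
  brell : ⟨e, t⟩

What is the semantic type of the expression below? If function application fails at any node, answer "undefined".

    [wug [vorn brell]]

[vorn brell]: brell is ⟨e, t⟩, vorn is e; result t.
[wug [vorn brell]]: wug is ⟨t, ⟨e, ⟨t, ⟨t, t⟩⟩⟩⟩, [vorn brell] is t; result ⟨e, ⟨t, ⟨t, t⟩⟩⟩.

⟨e, ⟨t, ⟨t, t⟩⟩⟩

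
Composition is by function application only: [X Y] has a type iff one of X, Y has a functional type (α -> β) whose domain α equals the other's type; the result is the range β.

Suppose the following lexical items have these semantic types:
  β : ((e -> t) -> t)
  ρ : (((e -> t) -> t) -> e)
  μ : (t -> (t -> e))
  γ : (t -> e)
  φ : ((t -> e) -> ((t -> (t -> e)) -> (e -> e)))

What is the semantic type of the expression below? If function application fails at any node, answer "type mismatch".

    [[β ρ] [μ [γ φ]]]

[β ρ]: functor ρ : (((e -> t) -> t) -> e), argument β : ((e -> t) -> t); result e.
[γ φ]: functor φ : ((t -> e) -> ((t -> (t -> e)) -> (e -> e))), argument γ : (t -> e); result ((t -> (t -> e)) -> (e -> e)).
[μ [γ φ]]: functor [γ φ] : ((t -> (t -> e)) -> (e -> e)), argument μ : (t -> (t -> e)); result (e -> e).
[[β ρ] [μ [γ φ]]]: functor [μ [γ φ]] : (e -> e), argument [β ρ] : e; result e.

e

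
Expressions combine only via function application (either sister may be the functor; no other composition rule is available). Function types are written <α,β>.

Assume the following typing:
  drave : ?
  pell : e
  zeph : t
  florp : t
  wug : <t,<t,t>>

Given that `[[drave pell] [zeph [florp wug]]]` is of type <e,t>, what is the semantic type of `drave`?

<e,<t,<e,t>>>

[[drave pell] [zeph [florp wug]]] must have type <e,t>. The sister [zeph [florp wug]] has type t; that is not a function onto <e,t>, so [drave pell] must be the functor, of type <t,<e,t>>.
[drave pell] must have type <t,<e,t>>. The sister pell has type e; that is not a function onto <t,<e,t>>, so drave must be the functor, of type <e,<t,<e,t>>>.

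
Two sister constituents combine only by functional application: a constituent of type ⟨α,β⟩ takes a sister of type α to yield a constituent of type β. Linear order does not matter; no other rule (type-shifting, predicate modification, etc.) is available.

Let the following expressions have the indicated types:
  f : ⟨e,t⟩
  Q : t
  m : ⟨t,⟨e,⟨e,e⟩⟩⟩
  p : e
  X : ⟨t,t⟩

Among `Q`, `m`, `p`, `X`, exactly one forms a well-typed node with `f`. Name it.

Q : t — f needs e; Q needs nothing (atomic); neither fits.
m : ⟨t,⟨e,⟨e,e⟩⟩⟩ — f needs e; m needs t; neither fits.
p — combines: f : ⟨e,t⟩ takes p : e as argument, giving t.
X : ⟨t,t⟩ — f needs e; X needs t; neither fits.

p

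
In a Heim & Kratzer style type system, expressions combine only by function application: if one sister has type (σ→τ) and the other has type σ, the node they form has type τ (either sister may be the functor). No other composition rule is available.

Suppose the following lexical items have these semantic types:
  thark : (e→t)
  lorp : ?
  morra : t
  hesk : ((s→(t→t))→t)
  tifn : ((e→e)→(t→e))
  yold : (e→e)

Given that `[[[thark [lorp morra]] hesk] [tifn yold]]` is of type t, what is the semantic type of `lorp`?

[[[thark [lorp morra]] hesk] [tifn yold]] is required to be t. [tifn yold] : (t→e) cannot yield t as functor, so [[thark [lorp morra]] hesk] : ((t→e)→t).
[[thark [lorp morra]] hesk] is required to be ((t→e)→t). hesk : ((s→(t→t))→t) cannot yield ((t→e)→t) as functor, so [thark [lorp morra]] : (((s→(t→t))→t)→((t→e)→t)).
[thark [lorp morra]] is required to be (((s→(t→t))→t)→((t→e)→t)). thark : (e→t) cannot yield (((s→(t→t))→t)→((t→e)→t)) as functor, so [lorp morra] : ((e→t)→(((s→(t→t))→t)→((t→e)→t))).
[lorp morra] is required to be ((e→t)→(((s→(t→t))→t)→((t→e)→t))). morra : t cannot yield ((e→t)→(((s→(t→t))→t)→((t→e)→t))) as functor, so lorp : (t→((e→t)→(((s→(t→t))→t)→((t→e)→t)))).

(t→((e→t)→(((s→(t→t))→t)→((t→e)→t))))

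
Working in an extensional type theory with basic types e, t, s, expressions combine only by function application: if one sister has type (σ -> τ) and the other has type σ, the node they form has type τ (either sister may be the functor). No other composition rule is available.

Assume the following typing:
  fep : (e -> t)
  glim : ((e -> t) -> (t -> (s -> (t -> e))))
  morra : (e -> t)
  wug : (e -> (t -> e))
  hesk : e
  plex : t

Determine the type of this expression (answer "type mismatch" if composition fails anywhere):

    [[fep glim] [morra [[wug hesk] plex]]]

[fep glim]: glim is ((e -> t) -> (t -> (s -> (t -> e)))), fep is (e -> t); result (t -> (s -> (t -> e))).
[wug hesk]: wug is (e -> (t -> e)), hesk is e; result (t -> e).
[[wug hesk] plex]: [wug hesk] is (t -> e), plex is t; result e.
[morra [[wug hesk] plex]]: morra is (e -> t), [[wug hesk] plex] is e; result t.
[[fep glim] [morra [[wug hesk] plex]]]: [fep glim] is (t -> (s -> (t -> e))), [morra [[wug hesk] plex]] is t; result (s -> (t -> e)).

(s -> (t -> e))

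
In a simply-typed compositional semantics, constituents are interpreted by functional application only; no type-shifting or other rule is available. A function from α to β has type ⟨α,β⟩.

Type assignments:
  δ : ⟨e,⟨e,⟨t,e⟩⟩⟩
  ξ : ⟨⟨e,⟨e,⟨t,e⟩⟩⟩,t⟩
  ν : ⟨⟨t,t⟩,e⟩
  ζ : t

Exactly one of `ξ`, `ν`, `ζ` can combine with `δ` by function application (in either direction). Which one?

ξ — combines: ξ : ⟨⟨e,⟨e,⟨t,e⟩⟩⟩,t⟩ takes δ : ⟨e,⟨e,⟨t,e⟩⟩⟩ as argument, giving t.
ν : ⟨⟨t,t⟩,e⟩ — no; δ wants e, and ν wants ⟨t,t⟩.
ζ : t — no; δ wants e, and ζ wants nothing (atomic).

ξ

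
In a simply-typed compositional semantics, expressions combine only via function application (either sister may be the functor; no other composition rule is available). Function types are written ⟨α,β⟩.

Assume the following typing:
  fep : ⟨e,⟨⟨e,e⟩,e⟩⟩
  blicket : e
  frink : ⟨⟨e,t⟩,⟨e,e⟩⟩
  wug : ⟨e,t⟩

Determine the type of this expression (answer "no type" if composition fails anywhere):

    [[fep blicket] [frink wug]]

At [fep blicket], fep : ⟨e,⟨⟨e,e⟩,e⟩⟩ takes blicket : e, giving ⟨⟨e,e⟩,e⟩.
At [frink wug], frink : ⟨⟨e,t⟩,⟨e,e⟩⟩ takes wug : ⟨e,t⟩, giving ⟨e,e⟩.
At [[fep blicket] [frink wug]], [fep blicket] : ⟨⟨e,e⟩,e⟩ takes [frink wug] : ⟨e,e⟩, giving e.

e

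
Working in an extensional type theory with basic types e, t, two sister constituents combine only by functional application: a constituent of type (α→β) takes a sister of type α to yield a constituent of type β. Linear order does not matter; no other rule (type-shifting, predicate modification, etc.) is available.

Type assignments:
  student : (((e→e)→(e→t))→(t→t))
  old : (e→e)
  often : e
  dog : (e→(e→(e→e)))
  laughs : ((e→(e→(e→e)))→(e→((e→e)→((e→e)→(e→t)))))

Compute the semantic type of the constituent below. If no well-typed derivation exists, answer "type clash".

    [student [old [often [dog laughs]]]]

At [dog laughs], laughs : ((e→(e→(e→e)))→(e→((e→e)→((e→e)→(e→t))))) takes dog : (e→(e→(e→e))), giving (e→((e→e)→((e→e)→(e→t)))).
At [often [dog laughs]], [dog laughs] : (e→((e→e)→((e→e)→(e→t)))) takes often : e, giving ((e→e)→((e→e)→(e→t))).
At [old [often [dog laughs]]], [often [dog laughs]] : ((e→e)→((e→e)→(e→t))) takes old : (e→e), giving ((e→e)→(e→t)).
At [student [old [often [dog laughs]]]], student : (((e→e)→(e→t))→(t→t)) takes [old [often [dog laughs]]] : ((e→e)→(e→t)), giving (t→t).

(t→t)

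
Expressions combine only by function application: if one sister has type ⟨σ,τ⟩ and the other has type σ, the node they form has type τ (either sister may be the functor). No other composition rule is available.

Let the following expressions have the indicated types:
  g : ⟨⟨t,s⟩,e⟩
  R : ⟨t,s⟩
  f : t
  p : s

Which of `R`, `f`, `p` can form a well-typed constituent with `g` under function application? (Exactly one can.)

R — combines: g : ⟨⟨t,s⟩,e⟩ takes R : ⟨t,s⟩ as argument, giving e.
f : t — does not combine with g.
p : s — does not combine with g.

R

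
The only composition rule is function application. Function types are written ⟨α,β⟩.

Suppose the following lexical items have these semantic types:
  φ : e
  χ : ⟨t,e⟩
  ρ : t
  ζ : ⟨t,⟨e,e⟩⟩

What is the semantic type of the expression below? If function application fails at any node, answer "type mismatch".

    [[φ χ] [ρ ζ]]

type mismatch

[φ χ]: e and ⟨t,e⟩ cannot combine by function application — type clash.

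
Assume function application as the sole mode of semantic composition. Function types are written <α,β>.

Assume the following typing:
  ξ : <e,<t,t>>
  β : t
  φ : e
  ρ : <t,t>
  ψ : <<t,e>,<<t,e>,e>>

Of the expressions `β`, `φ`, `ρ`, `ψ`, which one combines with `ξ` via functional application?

φ

β : t — no; ξ wants e, and β wants nothing (atomic).
φ — combines: ξ : <e,<t,t>> takes φ : e as argument, giving <t,t>.
ρ : <t,t> — no; ξ wants e, and ρ wants t.
ψ : <<t,e>,<<t,e>,e>> — no; ξ wants e, and ψ wants <t,e>.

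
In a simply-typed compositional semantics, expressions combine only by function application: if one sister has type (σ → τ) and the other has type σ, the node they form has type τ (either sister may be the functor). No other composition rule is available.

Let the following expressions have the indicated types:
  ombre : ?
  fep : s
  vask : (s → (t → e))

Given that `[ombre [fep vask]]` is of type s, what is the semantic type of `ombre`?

For [ombre [fep vask]] to have type s with [fep vask] of type (t → e), ombre must be the function: ombre : ((t → e) → s).

((t → e) → s)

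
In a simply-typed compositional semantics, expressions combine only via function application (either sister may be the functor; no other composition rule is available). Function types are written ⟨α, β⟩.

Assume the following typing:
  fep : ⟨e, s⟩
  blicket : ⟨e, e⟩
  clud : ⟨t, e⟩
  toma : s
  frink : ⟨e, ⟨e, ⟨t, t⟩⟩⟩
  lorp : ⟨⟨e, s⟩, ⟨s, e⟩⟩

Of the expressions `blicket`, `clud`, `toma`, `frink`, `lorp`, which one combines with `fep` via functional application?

blicket : ⟨e, e⟩ — does not combine with fep.
clud : ⟨t, e⟩ — does not combine with fep.
toma : s — does not combine with fep.
frink : ⟨e, ⟨e, ⟨t, t⟩⟩⟩ — does not combine with fep.
lorp — combines: lorp : ⟨⟨e, s⟩, ⟨s, e⟩⟩ takes fep : ⟨e, s⟩ as argument, giving ⟨s, e⟩.

lorp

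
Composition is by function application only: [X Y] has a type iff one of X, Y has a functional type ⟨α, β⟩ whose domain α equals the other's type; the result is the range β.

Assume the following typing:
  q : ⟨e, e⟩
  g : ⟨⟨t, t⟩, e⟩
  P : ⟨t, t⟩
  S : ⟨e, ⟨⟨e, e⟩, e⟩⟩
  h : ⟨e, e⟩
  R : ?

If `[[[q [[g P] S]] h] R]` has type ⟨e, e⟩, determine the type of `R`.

⟨e, ⟨e, e⟩⟩

[[[q [[g P] S]] h] R] must have type ⟨e, e⟩. The sister [[q [[g P] S]] h] has type e; that is not a function onto ⟨e, e⟩, so R must be the functor, of type ⟨e, ⟨e, e⟩⟩.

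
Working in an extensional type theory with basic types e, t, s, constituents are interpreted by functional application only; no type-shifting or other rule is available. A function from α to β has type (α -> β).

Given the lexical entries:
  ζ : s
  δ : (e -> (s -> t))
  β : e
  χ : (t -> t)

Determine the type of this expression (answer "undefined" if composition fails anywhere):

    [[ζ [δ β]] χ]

t

At [δ β], δ : (e -> (s -> t)) takes β : e, giving (s -> t).
At [ζ [δ β]], [δ β] : (s -> t) takes ζ : s, giving t.
At [[ζ [δ β]] χ], χ : (t -> t) takes [ζ [δ β]] : t, giving t.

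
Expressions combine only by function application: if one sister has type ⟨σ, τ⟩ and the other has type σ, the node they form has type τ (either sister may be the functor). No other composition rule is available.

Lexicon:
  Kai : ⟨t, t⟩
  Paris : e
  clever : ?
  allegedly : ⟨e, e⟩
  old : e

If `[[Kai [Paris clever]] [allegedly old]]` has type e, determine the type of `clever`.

⟨e, ⟨⟨t, t⟩, ⟨e, e⟩⟩⟩

For [[Kai [Paris clever]] [allegedly old]] to have type e with [allegedly old] of type e, [Kai [Paris clever]] must be the function: [Kai [Paris clever]] : ⟨e, e⟩.
For [Kai [Paris clever]] to have type ⟨e, e⟩ with Kai of type ⟨t, t⟩, [Paris clever] must be the function: [Paris clever] : ⟨⟨t, t⟩, ⟨e, e⟩⟩.
For [Paris clever] to have type ⟨⟨t, t⟩, ⟨e, e⟩⟩ with Paris of type e, clever must be the function: clever : ⟨e, ⟨⟨t, t⟩, ⟨e, e⟩⟩⟩.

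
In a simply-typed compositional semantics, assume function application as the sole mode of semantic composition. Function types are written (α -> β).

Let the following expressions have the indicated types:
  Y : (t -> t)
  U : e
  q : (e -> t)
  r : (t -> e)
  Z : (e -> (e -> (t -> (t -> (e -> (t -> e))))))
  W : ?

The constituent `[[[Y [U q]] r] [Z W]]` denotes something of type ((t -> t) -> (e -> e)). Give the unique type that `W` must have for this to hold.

((e -> (e -> (t -> (t -> (e -> (t -> e)))))) -> (e -> ((t -> t) -> (e -> e))))

For [[[Y [U q]] r] [Z W]] to have type ((t -> t) -> (e -> e)) with [[Y [U q]] r] of type e, [Z W] must be the function: [Z W] : (e -> ((t -> t) -> (e -> e))).
For [Z W] to have type (e -> ((t -> t) -> (e -> e))) with Z of type (e -> (e -> (t -> (t -> (e -> (t -> e)))))), W must be the function: W : ((e -> (e -> (t -> (t -> (e -> (t -> e)))))) -> (e -> ((t -> t) -> (e -> e)))).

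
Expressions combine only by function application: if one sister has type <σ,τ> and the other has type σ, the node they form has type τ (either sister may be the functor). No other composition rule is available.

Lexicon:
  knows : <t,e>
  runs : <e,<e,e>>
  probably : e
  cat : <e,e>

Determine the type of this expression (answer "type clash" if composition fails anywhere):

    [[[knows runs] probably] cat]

type clash

At [knows runs]: neither <t,e> nor <e,<e,e>> can take the other as argument; the node is ill-typed.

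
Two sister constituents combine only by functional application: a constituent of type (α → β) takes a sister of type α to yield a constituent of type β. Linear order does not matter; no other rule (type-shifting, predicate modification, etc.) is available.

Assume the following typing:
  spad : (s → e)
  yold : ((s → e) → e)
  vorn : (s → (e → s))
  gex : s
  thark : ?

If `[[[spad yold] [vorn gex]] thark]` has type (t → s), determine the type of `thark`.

[[[spad yold] [vorn gex]] thark] is required to be (t → s). [[spad yold] [vorn gex]] : s cannot yield (t → s) as functor, so thark : (s → (t → s)).

(s → (t → s))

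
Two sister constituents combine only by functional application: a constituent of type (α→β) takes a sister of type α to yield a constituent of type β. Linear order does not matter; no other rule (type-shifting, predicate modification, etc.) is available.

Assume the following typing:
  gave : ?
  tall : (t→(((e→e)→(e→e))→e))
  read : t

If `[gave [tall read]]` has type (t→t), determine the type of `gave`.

((((e→e)→(e→e))→e)→(t→t))

[gave [tall read]] is required to be (t→t). [tall read] : (((e→e)→(e→e))→e) cannot yield (t→t) as functor, so gave : ((((e→e)→(e→e))→e)→(t→t)).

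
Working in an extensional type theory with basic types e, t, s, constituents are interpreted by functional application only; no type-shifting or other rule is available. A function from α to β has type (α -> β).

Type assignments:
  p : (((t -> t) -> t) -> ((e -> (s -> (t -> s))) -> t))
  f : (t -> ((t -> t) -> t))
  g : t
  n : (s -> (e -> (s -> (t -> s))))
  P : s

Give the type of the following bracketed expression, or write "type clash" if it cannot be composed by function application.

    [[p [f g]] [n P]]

t

[f g] — f of type (t -> ((t -> t) -> t)) combines with g of type t: type ((t -> t) -> t).
[p [f g]] — p of type (((t -> t) -> t) -> ((e -> (s -> (t -> s))) -> t)) combines with [f g] of type ((t -> t) -> t): type ((e -> (s -> (t -> s))) -> t).
[n P] — n of type (s -> (e -> (s -> (t -> s)))) combines with P of type s: type (e -> (s -> (t -> s))).
[[p [f g]] [n P]] — [p [f g]] of type ((e -> (s -> (t -> s))) -> t) combines with [n P] of type (e -> (s -> (t -> s))): type t.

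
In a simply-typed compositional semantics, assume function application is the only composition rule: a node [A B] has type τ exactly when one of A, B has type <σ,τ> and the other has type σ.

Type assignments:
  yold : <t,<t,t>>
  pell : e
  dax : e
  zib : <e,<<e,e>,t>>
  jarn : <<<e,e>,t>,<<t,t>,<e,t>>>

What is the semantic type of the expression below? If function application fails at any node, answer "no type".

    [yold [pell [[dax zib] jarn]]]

[dax zib]: zib is <e,<<e,e>,t>>, dax is e; result <<e,e>,t>.
[[dax zib] jarn]: jarn is <<<e,e>,t>,<<t,t>,<e,t>>>, [dax zib] is <<e,e>,t>; result <<t,t>,<e,t>>.
At [pell [[dax zib] jarn]]: neither e nor <<t,t>,<e,t>> can take the other as argument; the node is ill-typed.

no type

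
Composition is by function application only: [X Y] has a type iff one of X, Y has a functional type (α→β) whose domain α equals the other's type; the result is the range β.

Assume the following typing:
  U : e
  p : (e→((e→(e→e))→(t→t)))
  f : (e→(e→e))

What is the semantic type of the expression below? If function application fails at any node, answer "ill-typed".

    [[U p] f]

(t→t)

[U p]: (e→((e→(e→e))→(t→t))) applied to e yields ((e→(e→e))→(t→t)).
[[U p] f]: ((e→(e→e))→(t→t)) applied to (e→(e→e)) yields (t→t).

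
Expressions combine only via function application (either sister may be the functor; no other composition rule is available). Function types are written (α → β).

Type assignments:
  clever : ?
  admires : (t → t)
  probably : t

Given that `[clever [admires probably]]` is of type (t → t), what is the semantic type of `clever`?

(t → (t → t))

At [clever [admires probably]] (required: (t → t)): [admires probably] is t, which is not a function with range (t → t); hence clever is the functor — type (t → (t → t)).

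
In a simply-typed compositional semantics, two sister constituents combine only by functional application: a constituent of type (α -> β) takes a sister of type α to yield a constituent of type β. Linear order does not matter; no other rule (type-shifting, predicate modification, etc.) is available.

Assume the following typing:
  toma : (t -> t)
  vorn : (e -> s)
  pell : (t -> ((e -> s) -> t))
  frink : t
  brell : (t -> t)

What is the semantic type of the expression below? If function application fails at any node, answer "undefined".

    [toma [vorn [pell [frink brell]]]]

t

[frink brell]: brell is (t -> t), frink is t; result t.
[pell [frink brell]]: pell is (t -> ((e -> s) -> t)), [frink brell] is t; result ((e -> s) -> t).
[vorn [pell [frink brell]]]: [pell [frink brell]] is ((e -> s) -> t), vorn is (e -> s); result t.
[toma [vorn [pell [frink brell]]]]: toma is (t -> t), [vorn [pell [frink brell]]] is t; result t.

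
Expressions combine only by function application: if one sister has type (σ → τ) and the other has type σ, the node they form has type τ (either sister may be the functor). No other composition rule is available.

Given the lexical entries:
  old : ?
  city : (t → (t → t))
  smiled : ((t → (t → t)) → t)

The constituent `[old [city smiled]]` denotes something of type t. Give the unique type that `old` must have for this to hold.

For [old [city smiled]] to have type t with [city smiled] of type t, old must be the function: old : (t → t).

(t → t)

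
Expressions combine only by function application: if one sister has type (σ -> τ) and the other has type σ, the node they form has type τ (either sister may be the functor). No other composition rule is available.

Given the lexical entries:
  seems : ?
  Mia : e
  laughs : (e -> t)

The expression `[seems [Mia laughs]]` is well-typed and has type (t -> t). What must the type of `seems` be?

(t -> (t -> t))

At [seems [Mia laughs]] (required: (t -> t)): [Mia laughs] is t, which is not a function with range (t -> t); hence seems is the functor — type (t -> (t -> t)).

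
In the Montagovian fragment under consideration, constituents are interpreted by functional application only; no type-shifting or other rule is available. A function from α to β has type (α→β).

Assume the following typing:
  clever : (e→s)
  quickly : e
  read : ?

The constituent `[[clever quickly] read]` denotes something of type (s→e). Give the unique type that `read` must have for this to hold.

(s→(s→e))

[[clever quickly] read] must have type (s→e). The sister [clever quickly] has type s; that is not a function onto (s→e), so read must be the functor, of type (s→(s→e)).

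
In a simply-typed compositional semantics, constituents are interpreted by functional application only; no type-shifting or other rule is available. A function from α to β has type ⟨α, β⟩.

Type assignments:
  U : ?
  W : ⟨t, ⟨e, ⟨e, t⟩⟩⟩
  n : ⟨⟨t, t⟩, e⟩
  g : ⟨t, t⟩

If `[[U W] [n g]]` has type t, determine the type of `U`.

⟨⟨t, ⟨e, ⟨e, t⟩⟩⟩, ⟨e, t⟩⟩

[[U W] [n g]] must have type t. The sister [n g] has type e; that is not a function onto t, so [U W] must be the functor, of type ⟨e, t⟩.
[U W] must have type ⟨e, t⟩. The sister W has type ⟨t, ⟨e, ⟨e, t⟩⟩⟩; that is not a function onto ⟨e, t⟩, so U must be the functor, of type ⟨⟨t, ⟨e, ⟨e, t⟩⟩⟩, ⟨e, t⟩⟩.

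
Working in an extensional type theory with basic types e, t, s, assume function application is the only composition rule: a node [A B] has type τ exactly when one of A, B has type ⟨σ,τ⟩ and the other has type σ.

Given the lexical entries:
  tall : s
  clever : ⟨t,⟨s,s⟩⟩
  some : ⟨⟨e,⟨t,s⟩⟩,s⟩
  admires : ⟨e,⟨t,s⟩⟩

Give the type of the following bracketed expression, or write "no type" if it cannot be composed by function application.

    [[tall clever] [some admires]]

no type

[tall clever]: s with ⟨t,⟨s,s⟩⟩ — neither is a function whose domain matches the other; composition fails here.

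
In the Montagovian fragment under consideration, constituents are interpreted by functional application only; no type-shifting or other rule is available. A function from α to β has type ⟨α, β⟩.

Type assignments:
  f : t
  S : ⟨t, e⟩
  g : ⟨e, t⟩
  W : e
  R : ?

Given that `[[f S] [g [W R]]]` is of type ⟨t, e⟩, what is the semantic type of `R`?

[[f S] [g [W R]]] is required to be ⟨t, e⟩. [f S] : e cannot yield ⟨t, e⟩ as functor, so [g [W R]] : ⟨e, ⟨t, e⟩⟩.
[g [W R]] is required to be ⟨e, ⟨t, e⟩⟩. g : ⟨e, t⟩ cannot yield ⟨e, ⟨t, e⟩⟩ as functor, so [W R] : ⟨⟨e, t⟩, ⟨e, ⟨t, e⟩⟩⟩.
[W R] is required to be ⟨⟨e, t⟩, ⟨e, ⟨t, e⟩⟩⟩. W : e cannot yield ⟨⟨e, t⟩, ⟨e, ⟨t, e⟩⟩⟩ as functor, so R : ⟨e, ⟨⟨e, t⟩, ⟨e, ⟨t, e⟩⟩⟩⟩.

⟨e, ⟨⟨e, t⟩, ⟨e, ⟨t, e⟩⟩⟩⟩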